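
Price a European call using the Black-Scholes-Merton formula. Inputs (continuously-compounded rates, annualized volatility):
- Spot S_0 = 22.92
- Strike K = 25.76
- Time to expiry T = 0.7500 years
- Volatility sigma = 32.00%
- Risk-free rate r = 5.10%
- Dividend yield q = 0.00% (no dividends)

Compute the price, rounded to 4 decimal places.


d1 = (ln(S/K) + (r - q + 0.5*sigma^2) * T) / (sigma * sqrt(T)) = -0.14492578
d2 = d1 - sigma * sqrt(T) = -0.42205391
exp(-rT) = 0.96247229; exp(-qT) = 1.00000000
C = S_0 * exp(-qT) * N(d1) - K * exp(-rT) * N(d2)
N(d1) = 0.44238474; N(d2) = 0.33649284
C = 22.9200 * 1.00000000 * 0.44238474 - 25.7600 * 0.96247229 * 0.33649284 = 1.7967

Answer: Price = 1.7967


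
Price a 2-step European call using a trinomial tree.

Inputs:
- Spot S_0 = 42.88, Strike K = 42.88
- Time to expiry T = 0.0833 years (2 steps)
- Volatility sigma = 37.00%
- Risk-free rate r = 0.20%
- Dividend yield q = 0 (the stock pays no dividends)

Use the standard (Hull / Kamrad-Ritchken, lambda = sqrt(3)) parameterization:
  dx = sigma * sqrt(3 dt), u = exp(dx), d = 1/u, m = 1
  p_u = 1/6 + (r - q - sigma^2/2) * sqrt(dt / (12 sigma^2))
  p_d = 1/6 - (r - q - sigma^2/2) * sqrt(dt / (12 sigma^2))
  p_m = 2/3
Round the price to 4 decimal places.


Answer: Price = V(0,0) = 1.5590

Derivation:
dt = T/N = 0.041650; dx = sigma*sqrt(3*dt) = 0.130789
u = exp(dx) = 1.139727; d = 1/u = 0.877403
p_u = 0.156086, p_m = 0.666667, p_d = 0.177247
Discount per step: exp(-r*dt) = 0.999917
Stock lattice S(k, j) with j the centered position index:
  k=0: S(0,+0) = 42.8800
  k=1: S(1,-1) = 37.6231; S(1,+0) = 42.8800; S(1,+1) = 48.8715
  k=2: S(2,-2) = 33.0106; S(2,-1) = 37.6231; S(2,+0) = 42.8800; S(2,+1) = 48.8715; S(2,+2) = 55.7001
Terminal payoffs V(N, j) = max(S_T - K, 0):
  V(2,-2) = 0.000000; V(2,-1) = 0.000000; V(2,+0) = 0.000000; V(2,+1) = 5.991485; V(2,+2) = 12.820142
Backward induction: V(k, j) = exp(-r*dt) * [p_u * V(k+1, j+1) + p_m * V(k+1, j) + p_d * V(k+1, j-1)]
  V(1,-1) = exp(-r*dt) * [p_u*0.000000 + p_m*0.000000 + p_d*0.000000] = 0.000000
  V(1,+0) = exp(-r*dt) * [p_u*5.991485 + p_m*0.000000 + p_d*0.000000] = 0.935110
  V(1,+1) = exp(-r*dt) * [p_u*12.820142 + p_m*5.991485 + p_d*0.000000] = 5.994870
  V(0,+0) = exp(-r*dt) * [p_u*5.994870 + p_m*0.935110 + p_d*0.000000] = 1.558992


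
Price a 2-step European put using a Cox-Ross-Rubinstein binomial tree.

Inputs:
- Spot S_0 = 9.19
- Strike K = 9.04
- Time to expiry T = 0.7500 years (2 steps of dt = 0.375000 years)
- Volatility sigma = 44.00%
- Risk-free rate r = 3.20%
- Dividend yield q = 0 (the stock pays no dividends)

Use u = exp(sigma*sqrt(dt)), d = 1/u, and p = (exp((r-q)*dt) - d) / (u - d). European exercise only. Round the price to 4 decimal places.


Answer: Price = V(0,0) = 1.0660

Derivation:
dt = T/N = 0.375000
u = exp(sigma*sqrt(dt)) = 1.309236; d = 1/u = 0.763804
p = (exp((r-q)*dt) - d) / (u - d) = 0.455177
Discount per step: exp(-r*dt) = 0.988072
Stock lattice S(k, i) with i counting down-moves:
  k=0: S(0,0) = 9.1900
  k=1: S(1,0) = 12.0319; S(1,1) = 7.0194
  k=2: S(2,0) = 15.7526; S(2,1) = 9.1900; S(2,2) = 5.3614
Terminal payoffs V(N, i) = max(K - S_T, 0):
  V(2,0) = 0.000000; V(2,1) = 0.000000; V(2,2) = 3.678584
Backward induction: V(k, i) = exp(-r*dt) * [p * V(k+1, i) + (1-p) * V(k+1, i+1)].
  V(1,0) = exp(-r*dt) * [p*0.000000 + (1-p)*0.000000] = 0.000000
  V(1,1) = exp(-r*dt) * [p*0.000000 + (1-p)*3.678584] = 1.980270
  V(0,0) = exp(-r*dt) * [p*0.000000 + (1-p)*1.980270] = 1.066027


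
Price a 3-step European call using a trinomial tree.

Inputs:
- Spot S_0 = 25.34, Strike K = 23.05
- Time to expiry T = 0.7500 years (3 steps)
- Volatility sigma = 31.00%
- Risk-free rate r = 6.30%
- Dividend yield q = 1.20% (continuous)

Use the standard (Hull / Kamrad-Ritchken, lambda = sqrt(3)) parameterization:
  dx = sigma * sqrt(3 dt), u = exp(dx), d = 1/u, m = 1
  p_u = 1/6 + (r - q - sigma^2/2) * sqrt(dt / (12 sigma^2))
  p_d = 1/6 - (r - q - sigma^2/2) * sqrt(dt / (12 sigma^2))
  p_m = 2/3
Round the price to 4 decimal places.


dt = T/N = 0.250000; dx = sigma*sqrt(3*dt) = 0.268468
u = exp(dx) = 1.307959; d = 1/u = 0.764550
p_u = 0.168040, p_m = 0.666667, p_d = 0.165293
Discount per step: exp(-r*dt) = 0.984373
Stock lattice S(k, j) with j the centered position index:
  k=0: S(0,+0) = 25.3400
  k=1: S(1,-1) = 19.3737; S(1,+0) = 25.3400; S(1,+1) = 33.1437
  k=2: S(2,-2) = 14.8122; S(2,-1) = 19.3737; S(2,+0) = 25.3400; S(2,+1) = 33.1437; S(2,+2) = 43.3506
  k=3: S(3,-3) = 11.3246; S(3,-2) = 14.8122; S(3,-1) = 19.3737; S(3,+0) = 25.3400; S(3,+1) = 33.1437; S(3,+2) = 43.3506; S(3,+3) = 56.7008
Terminal payoffs V(N, j) = max(S_T - K, 0):
  V(3,-3) = 0.000000; V(3,-2) = 0.000000; V(3,-1) = 0.000000; V(3,+0) = 2.290000; V(3,+1) = 10.093680; V(3,+2) = 20.300573; V(3,+3) = 33.650771
Backward induction: V(k, j) = exp(-r*dt) * [p_u * V(k+1, j+1) + p_m * V(k+1, j) + p_d * V(k+1, j-1)]
  V(2,-2) = exp(-r*dt) * [p_u*0.000000 + p_m*0.000000 + p_d*0.000000] = 0.000000
  V(2,-1) = exp(-r*dt) * [p_u*2.290000 + p_m*0.000000 + p_d*0.000000] = 0.378799
  V(2,+0) = exp(-r*dt) * [p_u*10.093680 + p_m*2.290000 + p_d*0.000000] = 3.172449
  V(2,+1) = exp(-r*dt) * [p_u*20.300573 + p_m*10.093680 + p_d*2.290000] = 10.354578
  V(2,+2) = exp(-r*dt) * [p_u*33.650771 + p_m*20.300573 + p_d*10.093680] = 20.530892
  V(1,-1) = exp(-r*dt) * [p_u*3.172449 + p_m*0.378799 + p_d*0.000000] = 0.773355
  V(1,+0) = exp(-r*dt) * [p_u*10.354578 + p_m*3.172449 + p_d*0.378799] = 3.856346
  V(1,+1) = exp(-r*dt) * [p_u*20.530892 + p_m*10.354578 + p_d*3.172449] = 10.707474
  V(0,+0) = exp(-r*dt) * [p_u*10.707474 + p_m*3.856346 + p_d*0.773355] = 4.427725

Answer: Price = V(0,0) = 4.4277


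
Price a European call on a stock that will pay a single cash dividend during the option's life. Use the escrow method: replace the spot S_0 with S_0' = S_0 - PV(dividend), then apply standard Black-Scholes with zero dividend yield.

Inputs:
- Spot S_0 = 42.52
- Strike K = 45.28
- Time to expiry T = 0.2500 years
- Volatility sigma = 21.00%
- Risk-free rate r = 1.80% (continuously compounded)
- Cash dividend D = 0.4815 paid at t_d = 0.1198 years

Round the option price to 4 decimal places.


PV(D) = D * exp(-r * t_d) = 0.4815 * 0.99784592 = 0.48046281
S_0' = S_0 - PV(D) = 42.5200 - 0.48046281 = 42.03953719
d1 = (ln(S_0'/K) + (r + sigma^2/2)*T) / (sigma*sqrt(T)) = -0.61183235
d2 = d1 - sigma*sqrt(T) = -0.71683235
exp(-rT) = 0.99551011
N(d1) = 0.27032434; N(d2) = 0.23673877
C = S_0' * N(d1) - K * exp(-rT) * N(d2) = 42.03953719 * 0.27032434 - 45.2800 * 0.99551011 * 0.23673877 = 0.6929

Answer: Price = 0.6929


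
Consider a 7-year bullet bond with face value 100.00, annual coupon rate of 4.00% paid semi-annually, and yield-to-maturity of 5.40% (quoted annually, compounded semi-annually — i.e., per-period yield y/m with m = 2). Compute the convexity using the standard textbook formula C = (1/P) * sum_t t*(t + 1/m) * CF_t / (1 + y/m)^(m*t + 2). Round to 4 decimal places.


Coupon per period c = face * coupon_rate / m = 2.000000
Periods per year m = 2; per-period yield y/m = 0.027000
Number of cashflows N = 14
Cashflows (t years, CF_t, discount factor 1/(1+y/m)^(m*t), PV):
  t = 0.5000: CF_t = 2.000000, DF = 0.973710, PV = 1.947420
  t = 1.0000: CF_t = 2.000000, DF = 0.948111, PV = 1.896222
  t = 1.5000: CF_t = 2.000000, DF = 0.923185, PV = 1.846370
  t = 2.0000: CF_t = 2.000000, DF = 0.898914, PV = 1.797828
  t = 2.5000: CF_t = 2.000000, DF = 0.875282, PV = 1.750563
  t = 3.0000: CF_t = 2.000000, DF = 0.852270, PV = 1.704541
  t = 3.5000: CF_t = 2.000000, DF = 0.829864, PV = 1.659728
  t = 4.0000: CF_t = 2.000000, DF = 0.808047, PV = 1.616093
  t = 4.5000: CF_t = 2.000000, DF = 0.786803, PV = 1.573606
  t = 5.0000: CF_t = 2.000000, DF = 0.766118, PV = 1.532236
  t = 5.5000: CF_t = 2.000000, DF = 0.745976, PV = 1.491953
  t = 6.0000: CF_t = 2.000000, DF = 0.726365, PV = 1.452729
  t = 6.5000: CF_t = 2.000000, DF = 0.707268, PV = 1.414537
  t = 7.0000: CF_t = 102.000000, DF = 0.688674, PV = 70.244765
Price P = sum_t PV_t = 91.928589
Convexity numerator sum_t t*(t + 1/m) * CF_t / (1+y/m)^(m*t + 2):
  t = 0.5000: term = 0.923185
  t = 1.0000: term = 2.696743
  t = 1.5000: term = 5.251689
  t = 2.0000: term = 8.522703
  t = 2.5000: term = 12.447959
  t = 3.0000: term = 16.968980
  t = 3.5000: term = 22.030484
  t = 4.0000: term = 27.580242
  t = 4.5000: term = 33.568940
  t = 5.0000: term = 39.950054
  t = 5.5000: term = 46.679712
  t = 6.0000: term = 53.716585
  t = 6.5000: term = 61.021761
  t = 7.0000: term = 3496.490701
Convexity = (1/P) * sum = 3827.849738 / 91.928589 = 41.639383

Answer: Convexity = 41.6394


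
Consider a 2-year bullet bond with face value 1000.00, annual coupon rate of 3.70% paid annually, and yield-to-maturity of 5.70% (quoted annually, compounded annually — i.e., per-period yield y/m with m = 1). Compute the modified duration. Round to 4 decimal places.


Coupon per period c = face * coupon_rate / m = 37.000000
Periods per year m = 1; per-period yield y/m = 0.057000
Number of cashflows N = 2
Cashflows (t years, CF_t, discount factor 1/(1+y/m)^(m*t), PV):
  t = 1.0000: CF_t = 37.000000, DF = 0.946074, PV = 35.004730
  t = 2.0000: CF_t = 1037.000000, DF = 0.895056, PV = 928.172681
Price P = sum_t PV_t = 963.177412
First compute Macaulay numerator sum_t t * PV_t:
  t * PV_t at t = 1.0000: 35.004730
  t * PV_t at t = 2.0000: 1856.345363
Macaulay duration D = 1891.350093 / 963.177412 = 1.963657
Modified duration = D / (1 + y/m) = 1.963657 / (1 + 0.057000) = 1.857764

Answer: Modified duration = 1.8578


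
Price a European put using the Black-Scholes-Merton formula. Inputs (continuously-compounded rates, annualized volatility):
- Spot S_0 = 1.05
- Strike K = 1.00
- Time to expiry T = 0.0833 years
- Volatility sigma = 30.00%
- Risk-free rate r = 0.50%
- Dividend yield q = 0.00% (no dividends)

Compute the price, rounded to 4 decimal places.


Answer: Price = 0.0157

Derivation:
d1 = (ln(S/K) + (r - q + 0.5*sigma^2) * T) / (sigma * sqrt(T)) = 0.61159590
d2 = d1 - sigma * sqrt(T) = 0.52501068
exp(-rT) = 0.99958359; exp(-qT) = 1.00000000
P = K * exp(-rT) * N(-d2) - S_0 * exp(-qT) * N(-d1)
N(-d1) = 0.27040258; N(-d2) = 0.29978788
P = 1.0000 * 0.99958359 * 0.29978788 - 1.0500 * 1.00000000 * 0.27040258 = 0.0157


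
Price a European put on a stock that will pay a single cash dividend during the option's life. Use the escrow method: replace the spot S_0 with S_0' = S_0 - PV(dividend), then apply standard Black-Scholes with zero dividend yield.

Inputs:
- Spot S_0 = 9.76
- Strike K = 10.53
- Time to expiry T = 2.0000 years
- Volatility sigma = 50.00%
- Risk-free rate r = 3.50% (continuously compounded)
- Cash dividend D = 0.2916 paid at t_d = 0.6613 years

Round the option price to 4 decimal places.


PV(D) = D * exp(-r * t_d) = 0.2916 * 0.97712030 = 0.28492828
S_0' = S_0 - PV(D) = 9.7600 - 0.28492828 = 9.47507172
d1 = (ln(S_0'/K) + (r + sigma^2/2)*T) / (sigma*sqrt(T)) = 0.30325829
d2 = d1 - sigma*sqrt(T) = -0.40384849
exp(-rT) = 0.93239382
N(-d1) = 0.38084651; N(-d2) = 0.65683793
P = K * exp(-rT) * N(-d2) - S_0' * N(-d1) = 10.5300 * 0.93239382 * 0.65683793 - 9.47507172 * 0.38084651 = 2.8404

Answer: Price = 2.8404


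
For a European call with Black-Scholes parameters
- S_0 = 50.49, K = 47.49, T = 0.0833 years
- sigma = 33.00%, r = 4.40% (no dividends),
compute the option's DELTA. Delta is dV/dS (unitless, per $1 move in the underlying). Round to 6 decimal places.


Answer: Delta = 0.767077

Derivation:
d1 = 0.7292554801; d2 = 0.6340117402
phi(d1) = 0.3057934788; exp(-qT) = 1.0000000000; exp(-rT) = 0.9963415086
N(d1) = 0.7670773002
Delta = exp(-qT) * N(d1) = 1.0000000000 * 0.7670773002 = 0.767077


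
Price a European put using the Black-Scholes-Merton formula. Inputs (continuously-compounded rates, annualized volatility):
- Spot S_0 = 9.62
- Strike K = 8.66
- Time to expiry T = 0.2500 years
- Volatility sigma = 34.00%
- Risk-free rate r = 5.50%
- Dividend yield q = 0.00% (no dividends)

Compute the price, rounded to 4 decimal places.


Answer: Price = 0.2200

Derivation:
d1 = (ln(S/K) + (r - q + 0.5*sigma^2) * T) / (sigma * sqrt(T)) = 0.78429142
d2 = d1 - sigma * sqrt(T) = 0.61429142
exp(-rT) = 0.98634410; exp(-qT) = 1.00000000
P = K * exp(-rT) * N(-d2) - S_0 * exp(-qT) * N(-d1)
N(-d1) = 0.21643457; N(-d2) = 0.26951138
P = 8.6600 * 0.98634410 * 0.26951138 - 9.6200 * 1.00000000 * 0.21643457 = 0.2200


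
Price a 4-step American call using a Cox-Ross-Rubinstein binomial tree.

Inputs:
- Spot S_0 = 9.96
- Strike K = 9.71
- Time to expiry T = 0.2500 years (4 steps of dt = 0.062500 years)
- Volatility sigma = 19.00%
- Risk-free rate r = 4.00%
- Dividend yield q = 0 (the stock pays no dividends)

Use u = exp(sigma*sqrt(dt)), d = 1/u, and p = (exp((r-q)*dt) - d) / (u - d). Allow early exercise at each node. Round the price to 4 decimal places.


dt = T/N = 0.062500
u = exp(sigma*sqrt(dt)) = 1.048646; d = 1/u = 0.953610
p = (exp((r-q)*dt) - d) / (u - d) = 0.514466
Discount per step: exp(-r*dt) = 0.997503
Stock lattice S(k, i) with i counting down-moves:
  k=0: S(0,0) = 9.9600
  k=1: S(1,0) = 10.4445; S(1,1) = 9.4980
  k=2: S(2,0) = 10.9526; S(2,1) = 9.9600; S(2,2) = 9.0574
  k=3: S(3,0) = 11.4854; S(3,1) = 10.4445; S(3,2) = 9.4980; S(3,3) = 8.6372
  k=4: S(4,0) = 12.0441; S(4,1) = 10.9526; S(4,2) = 9.9600; S(4,3) = 9.0574; S(4,4) = 8.2365
Terminal payoffs V(N, i) = max(S_T - K, 0):
  V(4,0) = 2.334126; V(4,1) = 1.242602; V(4,2) = 0.250000; V(4,3) = 0.000000; V(4,4) = 0.000000
Backward induction: V(k, i) = exp(-r*dt) * [p * V(k+1, i) + (1-p) * V(k+1, i+1)]; then take max(V_cont, immediate exercise) for American.
  V(3,0) = exp(-r*dt) * [p*2.334126 + (1-p)*1.242602] = 1.799649; exercise = 1.775405; V(3,0) = max -> 1.799649
  V(3,1) = exp(-r*dt) * [p*1.242602 + (1-p)*0.250000] = 0.758761; exercise = 0.734516; V(3,1) = max -> 0.758761
  V(3,2) = exp(-r*dt) * [p*0.250000 + (1-p)*0.000000] = 0.128295; exercise = 0.000000; V(3,2) = max -> 0.128295
  V(3,3) = exp(-r*dt) * [p*0.000000 + (1-p)*0.000000] = 0.000000; exercise = 0.000000; V(3,3) = max -> 0.000000
  V(2,0) = exp(-r*dt) * [p*1.799649 + (1-p)*0.758761] = 1.291031; exercise = 1.242602; V(2,0) = max -> 1.291031
  V(2,1) = exp(-r*dt) * [p*0.758761 + (1-p)*0.128295] = 0.451518; exercise = 0.250000; V(2,1) = max -> 0.451518
  V(2,2) = exp(-r*dt) * [p*0.128295 + (1-p)*0.000000] = 0.065839; exercise = 0.000000; V(2,2) = max -> 0.065839
  V(1,0) = exp(-r*dt) * [p*1.291031 + (1-p)*0.451518] = 0.881213; exercise = 0.734516; V(1,0) = max -> 0.881213
  V(1,1) = exp(-r*dt) * [p*0.451518 + (1-p)*0.065839] = 0.263598; exercise = 0.000000; V(1,1) = max -> 0.263598
  V(0,0) = exp(-r*dt) * [p*0.881213 + (1-p)*0.263598] = 0.579889; exercise = 0.250000; V(0,0) = max -> 0.579889

Answer: Price = V(0,0) = 0.5799


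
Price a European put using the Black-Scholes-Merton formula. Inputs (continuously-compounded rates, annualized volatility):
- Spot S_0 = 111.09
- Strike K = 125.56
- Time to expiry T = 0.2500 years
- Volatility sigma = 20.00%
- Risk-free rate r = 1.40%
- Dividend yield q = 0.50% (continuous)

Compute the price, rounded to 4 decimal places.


d1 = (ln(S/K) + (r - q + 0.5*sigma^2) * T) / (sigma * sqrt(T)) = -1.15193048
d2 = d1 - sigma * sqrt(T) = -1.25193048
exp(-rT) = 0.99650612; exp(-qT) = 0.99875078
P = K * exp(-rT) * N(-d2) - S_0 * exp(-qT) * N(-d1)
N(-d1) = 0.87532518; N(-d2) = 0.89470240
P = 125.5600 * 0.99650612 * 0.89470240 - 111.0900 * 0.99875078 * 0.87532518 = 14.8279

Answer: Price = 14.8279


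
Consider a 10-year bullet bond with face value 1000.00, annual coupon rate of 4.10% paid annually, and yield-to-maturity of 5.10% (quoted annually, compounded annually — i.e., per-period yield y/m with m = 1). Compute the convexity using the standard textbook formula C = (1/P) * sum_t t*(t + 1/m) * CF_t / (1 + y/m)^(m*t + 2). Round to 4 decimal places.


Answer: Convexity = 77.6965

Derivation:
Coupon per period c = face * coupon_rate / m = 41.000000
Periods per year m = 1; per-period yield y/m = 0.051000
Number of cashflows N = 10
Cashflows (t years, CF_t, discount factor 1/(1+y/m)^(m*t), PV):
  t = 1.0000: CF_t = 41.000000, DF = 0.951475, PV = 39.010466
  t = 2.0000: CF_t = 41.000000, DF = 0.905304, PV = 37.117475
  t = 3.0000: CF_t = 41.000000, DF = 0.861374, PV = 35.316342
  t = 4.0000: CF_t = 41.000000, DF = 0.819576, PV = 33.602609
  t = 5.0000: CF_t = 41.000000, DF = 0.779806, PV = 31.972035
  t = 6.0000: CF_t = 41.000000, DF = 0.741965, PV = 30.420585
  t = 7.0000: CF_t = 41.000000, DF = 0.705961, PV = 28.944420
  t = 8.0000: CF_t = 41.000000, DF = 0.671705, PV = 27.539885
  t = 9.0000: CF_t = 41.000000, DF = 0.639110, PV = 26.203507
  t = 10.0000: CF_t = 1041.000000, DF = 0.608097, PV = 633.028946
Price P = sum_t PV_t = 923.156269
Convexity numerator sum_t t*(t + 1/m) * CF_t / (1+y/m)^(m*t + 2):
  t = 1.0000: term = 70.632683
  t = 2.0000: term = 201.615651
  t = 3.0000: term = 383.664417
  t = 4.0000: term = 608.411699
  t = 5.0000: term = 868.332586
  t = 6.0000: term = 1156.675186
  t = 7.0000: term = 1467.396367
  t = 8.0000: term = 1795.102257
  t = 9.0000: term = 2134.993169
  t = 10.0000: term = 63039.218759
Convexity = (1/P) * sum = 71726.042774 / 923.156269 = 77.696534


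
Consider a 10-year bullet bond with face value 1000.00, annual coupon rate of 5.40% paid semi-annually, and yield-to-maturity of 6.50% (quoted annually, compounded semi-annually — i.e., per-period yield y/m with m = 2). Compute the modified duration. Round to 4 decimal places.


Coupon per period c = face * coupon_rate / m = 27.000000
Periods per year m = 2; per-period yield y/m = 0.032500
Number of cashflows N = 20
Cashflows (t years, CF_t, discount factor 1/(1+y/m)^(m*t), PV):
  t = 0.5000: CF_t = 27.000000, DF = 0.968523, PV = 26.150121
  t = 1.0000: CF_t = 27.000000, DF = 0.938037, PV = 25.326994
  t = 1.5000: CF_t = 27.000000, DF = 0.908510, PV = 24.529776
  t = 2.0000: CF_t = 27.000000, DF = 0.879913, PV = 23.757652
  t = 2.5000: CF_t = 27.000000, DF = 0.852216, PV = 23.009833
  t = 3.0000: CF_t = 27.000000, DF = 0.825391, PV = 22.285552
  t = 3.5000: CF_t = 27.000000, DF = 0.799410, PV = 21.584070
  t = 4.0000: CF_t = 27.000000, DF = 0.774247, PV = 20.904668
  t = 4.5000: CF_t = 27.000000, DF = 0.749876, PV = 20.246652
  t = 5.0000: CF_t = 27.000000, DF = 0.726272, PV = 19.609348
  t = 5.5000: CF_t = 27.000000, DF = 0.703411, PV = 18.992105
  t = 6.0000: CF_t = 27.000000, DF = 0.681270, PV = 18.394290
  t = 6.5000: CF_t = 27.000000, DF = 0.659826, PV = 17.815293
  t = 7.0000: CF_t = 27.000000, DF = 0.639056, PV = 17.254521
  t = 7.5000: CF_t = 27.000000, DF = 0.618941, PV = 16.711401
  t = 8.0000: CF_t = 27.000000, DF = 0.599458, PV = 16.185376
  t = 8.5000: CF_t = 27.000000, DF = 0.580589, PV = 15.675909
  t = 9.0000: CF_t = 27.000000, DF = 0.562314, PV = 15.182479
  t = 9.5000: CF_t = 27.000000, DF = 0.544614, PV = 14.704580
  t = 10.0000: CF_t = 1027.000000, DF = 0.527471, PV = 541.712974
Price P = sum_t PV_t = 920.033596
First compute Macaulay numerator sum_t t * PV_t:
  t * PV_t at t = 0.5000: 13.075061
  t * PV_t at t = 1.0000: 25.326994
  t * PV_t at t = 1.5000: 36.794664
  t * PV_t at t = 2.0000: 47.515305
  t * PV_t at t = 2.5000: 57.524582
  t * PV_t at t = 3.0000: 66.856657
  t * PV_t at t = 3.5000: 75.544245
  t * PV_t at t = 4.0000: 83.618673
  t * PV_t at t = 4.5000: 91.109935
  t * PV_t at t = 5.0000: 98.046742
  t * PV_t at t = 5.5000: 104.456577
  t * PV_t at t = 6.0000: 110.365743
  t * PV_t at t = 6.5000: 115.799407
  t * PV_t at t = 7.0000: 120.781650
  t * PV_t at t = 7.5000: 125.335507
  t * PV_t at t = 8.0000: 129.483010
  t * PV_t at t = 8.5000: 133.245228
  t * PV_t at t = 9.0000: 136.642308
  t * PV_t at t = 9.5000: 139.693508
  t * PV_t at t = 10.0000: 5417.129740
Macaulay duration D = 7128.345534 / 920.033596 = 7.747919
Modified duration = D / (1 + y/m) = 7.747919 / (1 + 0.032500) = 7.504038

Answer: Modified duration = 7.5040


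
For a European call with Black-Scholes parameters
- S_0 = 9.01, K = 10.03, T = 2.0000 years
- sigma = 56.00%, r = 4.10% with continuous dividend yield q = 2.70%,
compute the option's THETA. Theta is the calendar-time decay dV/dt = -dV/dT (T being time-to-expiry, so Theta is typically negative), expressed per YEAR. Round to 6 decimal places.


d1 = 0.2959172048; d2 = -0.4960423901
phi(d1) = 0.3818520576; exp(-qT) = 0.9474321065; exp(-rT) = 0.9212719587
Theta = -S*exp(-qT)*phi(d1)*sigma/(2*sqrt(T)) - r*K*exp(-rT)*N(d2) + q*S*exp(-qT)*N(d1)
N(d1) = 0.6163533442; N(d2) = 0.3099322518; sqrt(T) = 1.4142135624
Term 1 = -9.0100 * 0.9474321065 * 0.3818520576 * 0.5600 / (2 * 1.4142135624) = -0.6453733944
Term 2 = -0.0410 * 10.0300 * 0.9212719587 * 0.3099322518 = -0.1174192802
Term 3 = 0.0270 * 9.0100 * 0.9474321065 * 0.6163533442 = 0.1420582335
Theta = -0.6453733944 + (-0.1174192802) + (0.1420582335) = -0.620734

Answer: Theta = -0.620734


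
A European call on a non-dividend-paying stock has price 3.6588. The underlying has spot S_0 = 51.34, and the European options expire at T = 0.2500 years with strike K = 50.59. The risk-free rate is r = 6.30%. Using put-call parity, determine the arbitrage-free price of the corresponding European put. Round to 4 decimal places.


Answer: Put price = 2.1182

Derivation:
Put-call parity: C - P = S_0 * exp(-qT) - K * exp(-rT).
S_0 * exp(-qT) = 51.3400 * 1.00000000 = 51.34000000
K * exp(-rT) = 50.5900 * 0.98437338 = 49.79944943
P = C - S*exp(-qT) + K*exp(-rT)
P = 3.6588 - 51.34000000 + 49.79944943 = 2.1182


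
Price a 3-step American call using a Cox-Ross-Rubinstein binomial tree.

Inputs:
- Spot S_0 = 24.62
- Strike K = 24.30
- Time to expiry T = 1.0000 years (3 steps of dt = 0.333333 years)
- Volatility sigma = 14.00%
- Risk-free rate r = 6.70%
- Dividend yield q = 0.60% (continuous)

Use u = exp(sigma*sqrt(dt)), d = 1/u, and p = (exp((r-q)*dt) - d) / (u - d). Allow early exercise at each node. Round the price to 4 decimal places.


Answer: Price = V(0,0) = 2.4499

Derivation:
dt = T/N = 0.333333
u = exp(sigma*sqrt(dt)) = 1.084186; d = 1/u = 0.922351
p = (exp((r-q)*dt) - d) / (u - d) = 0.606733
Discount per step: exp(-r*dt) = 0.977914
Stock lattice S(k, i) with i counting down-moves:
  k=0: S(0,0) = 24.6200
  k=1: S(1,0) = 26.6926; S(1,1) = 22.7083
  k=2: S(2,0) = 28.9398; S(2,1) = 24.6200; S(2,2) = 20.9450
  k=3: S(3,0) = 31.3761; S(3,1) = 26.6926; S(3,2) = 22.7083; S(3,3) = 19.3187
Terminal payoffs V(N, i) = max(S_T - K, 0):
  V(3,0) = 7.076093; V(3,1) = 2.392648; V(3,2) = 0.000000; V(3,3) = 0.000000
Backward induction: V(k, i) = exp(-r*dt) * [p * V(k+1, i) + (1-p) * V(k+1, i+1)]; then take max(V_cont, immediate exercise) for American.
  V(2,0) = exp(-r*dt) * [p*7.076093 + (1-p)*2.392648] = 5.118645; exercise = 4.639782; V(2,0) = max -> 5.118645
  V(2,1) = exp(-r*dt) * [p*2.392648 + (1-p)*0.000000] = 1.419636; exercise = 0.320000; V(2,1) = max -> 1.419636
  V(2,2) = exp(-r*dt) * [p*0.000000 + (1-p)*0.000000] = 0.000000; exercise = 0.000000; V(2,2) = max -> 0.000000
  V(1,0) = exp(-r*dt) * [p*5.118645 + (1-p)*1.419636] = 3.583025; exercise = 2.392648; V(1,0) = max -> 3.583025
  V(1,1) = exp(-r*dt) * [p*1.419636 + (1-p)*0.000000] = 0.842316; exercise = 0.000000; V(1,1) = max -> 0.842316
  V(0,0) = exp(-r*dt) * [p*3.583025 + (1-p)*0.842316] = 2.449865; exercise = 0.320000; V(0,0) = max -> 2.449865


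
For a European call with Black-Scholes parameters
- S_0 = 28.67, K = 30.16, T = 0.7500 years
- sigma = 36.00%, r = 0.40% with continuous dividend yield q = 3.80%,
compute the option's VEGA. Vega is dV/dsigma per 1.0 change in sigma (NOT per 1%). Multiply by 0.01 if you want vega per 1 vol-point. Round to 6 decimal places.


Answer: Vega = 9.589445

Derivation:
d1 = -0.0884156231; d2 = -0.4001847684
phi(d1) = 0.3973859937; exp(-qT) = 0.9719022941; exp(-rT) = 0.9970044955
Vega = S * exp(-qT) * phi(d1) * sqrt(T) = 28.6700 * 0.9719022941 * 0.3973859937 * 0.8660254038 = 9.589445


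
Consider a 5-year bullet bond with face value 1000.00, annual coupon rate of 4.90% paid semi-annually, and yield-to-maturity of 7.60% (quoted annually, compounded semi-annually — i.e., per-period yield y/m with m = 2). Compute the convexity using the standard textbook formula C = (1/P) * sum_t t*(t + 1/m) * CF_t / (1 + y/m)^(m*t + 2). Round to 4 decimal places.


Coupon per period c = face * coupon_rate / m = 24.500000
Periods per year m = 2; per-period yield y/m = 0.038000
Number of cashflows N = 10
Cashflows (t years, CF_t, discount factor 1/(1+y/m)^(m*t), PV):
  t = 0.5000: CF_t = 24.500000, DF = 0.963391, PV = 23.603083
  t = 1.0000: CF_t = 24.500000, DF = 0.928122, PV = 22.739001
  t = 1.5000: CF_t = 24.500000, DF = 0.894145, PV = 21.906552
  t = 2.0000: CF_t = 24.500000, DF = 0.861411, PV = 21.104578
  t = 2.5000: CF_t = 24.500000, DF = 0.829876, PV = 20.331963
  t = 3.0000: CF_t = 24.500000, DF = 0.799495, PV = 19.587633
  t = 3.5000: CF_t = 24.500000, DF = 0.770227, PV = 18.870552
  t = 4.0000: CF_t = 24.500000, DF = 0.742030, PV = 18.179723
  t = 4.5000: CF_t = 24.500000, DF = 0.714865, PV = 17.514184
  t = 5.0000: CF_t = 1024.500000, DF = 0.688694, PV = 705.567272
Price P = sum_t PV_t = 889.404541
Convexity numerator sum_t t*(t + 1/m) * CF_t / (1+y/m)^(m*t + 2):
  t = 0.5000: term = 10.953276
  t = 1.0000: term = 31.656867
  t = 1.5000: term = 60.995890
  t = 2.0000: term = 97.938166
  t = 2.5000: term = 141.529142
  t = 3.0000: term = 190.887089
  t = 3.5000: term = 245.198573
  t = 4.0000: term = 303.714170
  t = 4.5000: term = 365.744424
  t = 5.0000: term = 18008.453318
Convexity = (1/P) * sum = 19457.070915 / 889.404541 = 21.876514

Answer: Convexity = 21.8765


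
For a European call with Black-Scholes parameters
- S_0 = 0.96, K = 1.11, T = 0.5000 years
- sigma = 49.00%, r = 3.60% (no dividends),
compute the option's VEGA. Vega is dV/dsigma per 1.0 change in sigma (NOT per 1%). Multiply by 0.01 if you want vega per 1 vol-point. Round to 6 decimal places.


d1 = -0.1938252125; d2 = -0.5403075353
phi(d1) = 0.3915184494; exp(-qT) = 1.0000000000; exp(-rT) = 0.9821610324
Vega = S * exp(-qT) * phi(d1) * sqrt(T) = 0.9600 * 1.0000000000 * 0.3915184494 * 0.7071067812 = 0.265772

Answer: Vega = 0.265772


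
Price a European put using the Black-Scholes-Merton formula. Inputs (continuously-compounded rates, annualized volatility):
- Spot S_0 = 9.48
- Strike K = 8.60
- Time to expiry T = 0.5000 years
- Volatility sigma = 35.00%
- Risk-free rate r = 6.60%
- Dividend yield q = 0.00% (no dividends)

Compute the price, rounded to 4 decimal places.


d1 = (ln(S/K) + (r - q + 0.5*sigma^2) * T) / (sigma * sqrt(T)) = 0.65072860
d2 = d1 - sigma * sqrt(T) = 0.40324123
exp(-rT) = 0.96753856; exp(-qT) = 1.00000000
P = K * exp(-rT) * N(-d2) - S_0 * exp(-qT) * N(-d1)
N(-d1) = 0.25761085; N(-d2) = 0.34338539
P = 8.6000 * 0.96753856 * 0.34338539 - 9.4800 * 1.00000000 * 0.25761085 = 0.4151

Answer: Price = 0.4151


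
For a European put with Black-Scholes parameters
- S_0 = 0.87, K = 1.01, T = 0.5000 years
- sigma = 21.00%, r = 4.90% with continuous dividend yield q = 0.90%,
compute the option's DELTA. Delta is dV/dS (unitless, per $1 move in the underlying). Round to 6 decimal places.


Answer: Delta = -0.783426

Derivation:
d1 = -0.7959153401; d2 = -0.9444077641
phi(d1) = 0.2906373097; exp(-qT) = 0.9955101098; exp(-rT) = 0.9757976889
N(-d1) = 0.7869593778
Delta = -exp(-qT) * N(-d1) = -0.9955101098 * 0.7869593778 = -0.783426


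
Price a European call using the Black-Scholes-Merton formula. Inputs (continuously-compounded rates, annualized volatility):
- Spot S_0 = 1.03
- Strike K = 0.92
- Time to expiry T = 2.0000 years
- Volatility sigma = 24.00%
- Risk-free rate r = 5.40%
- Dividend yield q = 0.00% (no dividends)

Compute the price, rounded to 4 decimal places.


Answer: Price = 0.2524

Derivation:
d1 = (ln(S/K) + (r - q + 0.5*sigma^2) * T) / (sigma * sqrt(T)) = 0.82065756
d2 = d1 - sigma * sqrt(T) = 0.48124630
exp(-rT) = 0.89762760; exp(-qT) = 1.00000000
C = S_0 * exp(-qT) * N(d1) - K * exp(-rT) * N(d2)
N(d1) = 0.79407932; N(d2) = 0.68482927
C = 1.0300 * 1.00000000 * 0.79407932 - 0.9200 * 0.89762760 * 0.68482927 = 0.2524


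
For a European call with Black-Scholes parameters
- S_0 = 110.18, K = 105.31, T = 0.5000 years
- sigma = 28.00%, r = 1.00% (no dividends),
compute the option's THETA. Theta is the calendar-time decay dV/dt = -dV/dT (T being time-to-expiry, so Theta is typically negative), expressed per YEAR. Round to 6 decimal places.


d1 = 0.3525786472; d2 = 0.1545887485
phi(d1) = 0.3749005889; exp(-qT) = 1.0000000000; exp(-rT) = 0.9950124792
Theta = -S*exp(-qT)*phi(d1)*sigma/(2*sqrt(T)) - r*K*exp(-rT)*N(d2) + q*S*exp(-qT)*N(d1)
N(d1) = 0.6377978261; N(d2) = 0.5614272296; sqrt(T) = 0.7071067812
Term 1 = -110.1800 * 1.0000000000 * 0.3749005889 * 0.2800 / (2 * 0.7071067812) = -8.1782790346
Term 2 = -0.0100 * 105.3100 * 0.9950124792 * 0.5614272296 = -0.5882901986
Term 3 = 0 (no dividend yield, q = 0)
Theta = -8.1782790346 + (-0.5882901986) + (0.0000000000) = -8.766569

Answer: Theta = -8.766569


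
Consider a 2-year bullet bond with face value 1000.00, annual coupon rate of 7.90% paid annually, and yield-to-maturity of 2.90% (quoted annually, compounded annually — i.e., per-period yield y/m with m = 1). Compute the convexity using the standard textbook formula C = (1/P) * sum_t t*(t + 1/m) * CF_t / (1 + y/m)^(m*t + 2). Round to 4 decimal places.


Coupon per period c = face * coupon_rate / m = 79.000000
Periods per year m = 1; per-period yield y/m = 0.029000
Number of cashflows N = 2
Cashflows (t years, CF_t, discount factor 1/(1+y/m)^(m*t), PV):
  t = 1.0000: CF_t = 79.000000, DF = 0.971817, PV = 76.773567
  t = 2.0000: CF_t = 1079.000000, DF = 0.944429, PV = 1019.038741
Price P = sum_t PV_t = 1095.812308
Convexity numerator sum_t t*(t + 1/m) * CF_t / (1+y/m)^(m*t + 2):
  t = 1.0000: term = 145.014344
  t = 2.0000: term = 5774.457589
Convexity = (1/P) * sum = 5919.471934 / 1095.812308 = 5.401903

Answer: Convexity = 5.4019


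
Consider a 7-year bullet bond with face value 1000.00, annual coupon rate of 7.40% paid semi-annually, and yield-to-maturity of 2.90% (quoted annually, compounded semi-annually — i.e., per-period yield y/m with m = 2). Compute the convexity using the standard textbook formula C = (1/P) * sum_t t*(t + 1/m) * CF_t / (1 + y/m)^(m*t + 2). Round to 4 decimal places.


Coupon per period c = face * coupon_rate / m = 37.000000
Periods per year m = 2; per-period yield y/m = 0.014500
Number of cashflows N = 14
Cashflows (t years, CF_t, discount factor 1/(1+y/m)^(m*t), PV):
  t = 0.5000: CF_t = 37.000000, DF = 0.985707, PV = 36.471168
  t = 1.0000: CF_t = 37.000000, DF = 0.971619, PV = 35.949895
  t = 1.5000: CF_t = 37.000000, DF = 0.957732, PV = 35.436072
  t = 2.0000: CF_t = 37.000000, DF = 0.944043, PV = 34.929592
  t = 2.5000: CF_t = 37.000000, DF = 0.930550, PV = 34.430352
  t = 3.0000: CF_t = 37.000000, DF = 0.917250, PV = 33.938248
  t = 3.5000: CF_t = 37.000000, DF = 0.904140, PV = 33.453177
  t = 4.0000: CF_t = 37.000000, DF = 0.891217, PV = 32.975039
  t = 4.5000: CF_t = 37.000000, DF = 0.878479, PV = 32.503734
  t = 5.0000: CF_t = 37.000000, DF = 0.865923, PV = 32.039167
  t = 5.5000: CF_t = 37.000000, DF = 0.853547, PV = 31.581239
  t = 6.0000: CF_t = 37.000000, DF = 0.841347, PV = 31.129856
  t = 6.5000: CF_t = 37.000000, DF = 0.829322, PV = 30.684924
  t = 7.0000: CF_t = 1037.000000, DF = 0.817469, PV = 847.715330
Price P = sum_t PV_t = 1283.237792
Convexity numerator sum_t t*(t + 1/m) * CF_t / (1+y/m)^(m*t + 2):
  t = 0.5000: term = 17.718036
  t = 1.0000: term = 52.394389
  t = 1.5000: term = 103.291057
  t = 2.0000: term = 169.691239
  t = 2.5000: term = 250.898825
  t = 3.0000: term = 346.237906
  t = 3.5000: term = 455.052283
  t = 4.0000: term = 576.704998
  t = 4.5000: term = 710.577869
  t = 5.0000: term = 856.071032
  t = 5.5000: term = 1012.602502
  t = 6.0000: term = 1179.607736
  t = 6.5000: term = 1356.539206
  t = 7.0000: term = 43241.946775
Convexity = (1/P) * sum = 50329.333852 / 1283.237792 = 39.220583

Answer: Convexity = 39.2206


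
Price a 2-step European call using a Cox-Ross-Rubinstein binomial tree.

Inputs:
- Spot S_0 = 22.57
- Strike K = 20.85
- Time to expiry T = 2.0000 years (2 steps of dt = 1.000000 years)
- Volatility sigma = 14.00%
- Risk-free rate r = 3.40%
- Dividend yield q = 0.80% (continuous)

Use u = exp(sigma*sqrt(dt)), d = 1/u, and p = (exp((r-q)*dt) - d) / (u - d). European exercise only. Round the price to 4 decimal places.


dt = T/N = 1.000000
u = exp(sigma*sqrt(dt)) = 1.150274; d = 1/u = 0.869358
p = (exp((r-q)*dt) - d) / (u - d) = 0.558825
Discount per step: exp(-r*dt) = 0.966572
Stock lattice S(k, i) with i counting down-moves:
  k=0: S(0,0) = 22.5700
  k=1: S(1,0) = 25.9617; S(1,1) = 19.6214
  k=2: S(2,0) = 29.8630; S(2,1) = 22.5700; S(2,2) = 17.0580
Terminal payoffs V(N, i) = max(S_T - K, 0):
  V(2,0) = 9.013040; V(2,1) = 1.720000; V(2,2) = 0.000000
Backward induction: V(k, i) = exp(-r*dt) * [p * V(k+1, i) + (1-p) * V(k+1, i+1)].
  V(1,0) = exp(-r*dt) * [p*9.013040 + (1-p)*1.720000] = 5.601799
  V(1,1) = exp(-r*dt) * [p*1.720000 + (1-p)*0.000000] = 0.929049
  V(0,0) = exp(-r*dt) * [p*5.601799 + (1-p)*0.929049] = 3.421953

Answer: Price = V(0,0) = 3.4220


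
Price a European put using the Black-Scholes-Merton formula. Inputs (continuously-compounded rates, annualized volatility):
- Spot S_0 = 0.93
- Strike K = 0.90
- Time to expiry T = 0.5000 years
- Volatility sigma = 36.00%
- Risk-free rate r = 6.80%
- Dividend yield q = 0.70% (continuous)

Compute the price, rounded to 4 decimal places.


d1 = (ln(S/K) + (r - q + 0.5*sigma^2) * T) / (sigma * sqrt(T)) = 0.37590513
d2 = d1 - sigma * sqrt(T) = 0.12134668
exp(-rT) = 0.96657150; exp(-qT) = 0.99650612
P = K * exp(-rT) * N(-d2) - S_0 * exp(-qT) * N(-d1)
N(-d1) = 0.35349371; N(-d2) = 0.45170822
P = 0.9000 * 0.96657150 * 0.45170822 - 0.9300 * 0.99650612 * 0.35349371 = 0.0653

Answer: Price = 0.0653


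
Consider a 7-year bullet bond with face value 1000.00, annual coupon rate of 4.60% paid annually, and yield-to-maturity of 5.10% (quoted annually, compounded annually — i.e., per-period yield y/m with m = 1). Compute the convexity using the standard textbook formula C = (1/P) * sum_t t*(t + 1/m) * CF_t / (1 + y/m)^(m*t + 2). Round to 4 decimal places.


Answer: Convexity = 42.3477

Derivation:
Coupon per period c = face * coupon_rate / m = 46.000000
Periods per year m = 1; per-period yield y/m = 0.051000
Number of cashflows N = 7
Cashflows (t years, CF_t, discount factor 1/(1+y/m)^(m*t), PV):
  t = 1.0000: CF_t = 46.000000, DF = 0.951475, PV = 43.767840
  t = 2.0000: CF_t = 46.000000, DF = 0.905304, PV = 41.643996
  t = 3.0000: CF_t = 46.000000, DF = 0.861374, PV = 39.623213
  t = 4.0000: CF_t = 46.000000, DF = 0.819576, PV = 37.700488
  t = 5.0000: CF_t = 46.000000, DF = 0.779806, PV = 35.871063
  t = 6.0000: CF_t = 46.000000, DF = 0.741965, PV = 34.130412
  t = 7.0000: CF_t = 1046.000000, DF = 0.705961, PV = 738.435679
Price P = sum_t PV_t = 971.172691
Convexity numerator sum_t t*(t + 1/m) * CF_t / (1+y/m)^(m*t + 2):
  t = 1.0000: term = 79.246425
  t = 2.0000: term = 226.202926
  t = 3.0000: term = 430.452761
  t = 4.0000: term = 682.608247
  t = 5.0000: term = 974.226804
  t = 6.0000: term = 1297.733136
  t = 7.0000: term = 37436.502433
Convexity = (1/P) * sum = 41126.972732 / 971.172691 = 42.347744


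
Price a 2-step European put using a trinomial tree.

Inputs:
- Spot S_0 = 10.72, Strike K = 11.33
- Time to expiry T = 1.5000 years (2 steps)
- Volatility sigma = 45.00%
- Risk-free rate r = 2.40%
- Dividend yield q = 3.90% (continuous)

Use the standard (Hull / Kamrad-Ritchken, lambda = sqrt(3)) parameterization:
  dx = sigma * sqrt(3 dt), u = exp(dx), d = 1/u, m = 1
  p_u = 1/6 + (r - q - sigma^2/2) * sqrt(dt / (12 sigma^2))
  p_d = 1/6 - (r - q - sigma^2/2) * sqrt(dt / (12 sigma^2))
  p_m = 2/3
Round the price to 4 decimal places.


dt = T/N = 0.750000; dx = sigma*sqrt(3*dt) = 0.675000
u = exp(dx) = 1.964033; d = 1/u = 0.509156
p_u = 0.102083, p_m = 0.666667, p_d = 0.231250
Discount per step: exp(-r*dt) = 0.982161
Stock lattice S(k, j) with j the centered position index:
  k=0: S(0,+0) = 10.7200
  k=1: S(1,-1) = 5.4582; S(1,+0) = 10.7200; S(1,+1) = 21.0544
  k=2: S(2,-2) = 2.7791; S(2,-1) = 5.4582; S(2,+0) = 10.7200; S(2,+1) = 21.0544; S(2,+2) = 41.3516
Terminal payoffs V(N, j) = max(K - S_T, 0):
  V(2,-2) = 8.550944; V(2,-1) = 5.871843; V(2,+0) = 0.610000; V(2,+1) = 0.000000; V(2,+2) = 0.000000
Backward induction: V(k, j) = exp(-r*dt) * [p_u * V(k+1, j+1) + p_m * V(k+1, j) + p_d * V(k+1, j-1)]
  V(1,-1) = exp(-r*dt) * [p_u*0.610000 + p_m*5.871843 + p_d*8.550944] = 5.848021
  V(1,+0) = exp(-r*dt) * [p_u*0.000000 + p_m*0.610000 + p_d*5.871843] = 1.733053
  V(1,+1) = exp(-r*dt) * [p_u*0.000000 + p_m*0.000000 + p_d*0.610000] = 0.138546
  V(0,+0) = exp(-r*dt) * [p_u*0.138546 + p_m*1.733053 + p_d*5.848021] = 2.476879

Answer: Price = V(0,0) = 2.4769


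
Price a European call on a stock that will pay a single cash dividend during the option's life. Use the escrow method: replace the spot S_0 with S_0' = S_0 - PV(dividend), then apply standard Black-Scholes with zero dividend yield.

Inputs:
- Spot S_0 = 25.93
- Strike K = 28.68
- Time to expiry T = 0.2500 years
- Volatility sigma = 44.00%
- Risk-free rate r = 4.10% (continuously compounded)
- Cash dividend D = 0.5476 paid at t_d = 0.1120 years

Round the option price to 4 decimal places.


PV(D) = D * exp(-r * t_d) = 0.5476 * 0.99541853 = 0.54509119
S_0' = S_0 - PV(D) = 25.9300 - 0.54509119 = 25.38490881
d1 = (ln(S_0'/K) + (r + sigma^2/2)*T) / (sigma*sqrt(T)) = -0.39815982
d2 = d1 - sigma*sqrt(T) = -0.61815982
exp(-rT) = 0.98980235
N(d1) = 0.34525619; N(d2) = 0.26823500
C = S_0' * N(d1) - K * exp(-rT) * N(d2) = 25.38490881 * 0.34525619 - 28.6800 * 0.98980235 * 0.26823500 = 1.1498

Answer: Price = 1.1498


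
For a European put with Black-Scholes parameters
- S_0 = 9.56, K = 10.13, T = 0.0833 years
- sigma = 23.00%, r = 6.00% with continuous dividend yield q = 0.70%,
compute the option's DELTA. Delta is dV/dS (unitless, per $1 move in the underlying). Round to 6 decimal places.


d1 = -0.7727306462; d2 = -0.8391126468
phi(d1) = 0.2959706873; exp(-qT) = 0.9994170700; exp(-rT) = 0.9950144692
N(-d1) = 0.7801590971
Delta = -exp(-qT) * N(-d1) = -0.9994170700 * 0.7801590971 = -0.779704

Answer: Delta = -0.779704


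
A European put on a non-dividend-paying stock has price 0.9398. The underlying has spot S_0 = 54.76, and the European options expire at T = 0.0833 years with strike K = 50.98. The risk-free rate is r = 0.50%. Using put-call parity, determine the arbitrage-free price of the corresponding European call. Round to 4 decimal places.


Put-call parity: C - P = S_0 * exp(-qT) - K * exp(-rT).
S_0 * exp(-qT) = 54.7600 * 1.00000000 = 54.76000000
K * exp(-rT) = 50.9800 * 0.99958359 = 50.95877125
C = P + S*exp(-qT) - K*exp(-rT)
C = 0.9398 + 54.76000000 - 50.95877125 = 4.7410

Answer: Call price = 4.7410


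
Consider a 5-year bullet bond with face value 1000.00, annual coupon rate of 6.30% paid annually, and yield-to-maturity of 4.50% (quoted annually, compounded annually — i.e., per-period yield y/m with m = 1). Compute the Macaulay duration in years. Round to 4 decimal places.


Answer: Macaulay duration = 4.4648 years

Derivation:
Coupon per period c = face * coupon_rate / m = 63.000000
Periods per year m = 1; per-period yield y/m = 0.045000
Number of cashflows N = 5
Cashflows (t years, CF_t, discount factor 1/(1+y/m)^(m*t), PV):
  t = 1.0000: CF_t = 63.000000, DF = 0.956938, PV = 60.287081
  t = 2.0000: CF_t = 63.000000, DF = 0.915730, PV = 57.690987
  t = 3.0000: CF_t = 63.000000, DF = 0.876297, PV = 55.206686
  t = 4.0000: CF_t = 63.000000, DF = 0.838561, PV = 52.829365
  t = 5.0000: CF_t = 1063.000000, DF = 0.802451, PV = 853.005462
Price P = sum_t PV_t = 1079.019581
Macaulay numerator sum_t t * PV_t:
  t * PV_t at t = 1.0000: 60.287081
  t * PV_t at t = 2.0000: 115.381974
  t * PV_t at t = 3.0000: 165.620058
  t * PV_t at t = 4.0000: 211.317459
  t * PV_t at t = 5.0000: 4265.027312
Macaulay duration D = (sum_t t * PV_t) / P = 4817.633884 / 1079.019581 = 4.464825


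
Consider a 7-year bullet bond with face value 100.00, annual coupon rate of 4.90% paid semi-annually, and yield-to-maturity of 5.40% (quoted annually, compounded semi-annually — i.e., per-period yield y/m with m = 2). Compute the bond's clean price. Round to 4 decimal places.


Answer: Price = 97.1174

Derivation:
Coupon per period c = face * coupon_rate / m = 2.450000
Periods per year m = 2; per-period yield y/m = 0.027000
Number of cashflows N = 14
Cashflows (t years, CF_t, discount factor 1/(1+y/m)^(m*t), PV):
  t = 0.5000: CF_t = 2.450000, DF = 0.973710, PV = 2.385589
  t = 1.0000: CF_t = 2.450000, DF = 0.948111, PV = 2.322872
  t = 1.5000: CF_t = 2.450000, DF = 0.923185, PV = 2.261803
  t = 2.0000: CF_t = 2.450000, DF = 0.898914, PV = 2.202340
  t = 2.5000: CF_t = 2.450000, DF = 0.875282, PV = 2.144440
  t = 3.0000: CF_t = 2.450000, DF = 0.852270, PV = 2.088062
  t = 3.5000: CF_t = 2.450000, DF = 0.829864, PV = 2.033167
  t = 4.0000: CF_t = 2.450000, DF = 0.808047, PV = 1.979714
  t = 4.5000: CF_t = 2.450000, DF = 0.786803, PV = 1.927667
  t = 5.0000: CF_t = 2.450000, DF = 0.766118, PV = 1.876989
  t = 5.5000: CF_t = 2.450000, DF = 0.745976, PV = 1.827642
  t = 6.0000: CF_t = 2.450000, DF = 0.726365, PV = 1.779593
  t = 6.5000: CF_t = 2.450000, DF = 0.707268, PV = 1.732807
  t = 7.0000: CF_t = 102.450000, DF = 0.688674, PV = 70.554668
Price P = sum_t PV_t = 97.117353
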